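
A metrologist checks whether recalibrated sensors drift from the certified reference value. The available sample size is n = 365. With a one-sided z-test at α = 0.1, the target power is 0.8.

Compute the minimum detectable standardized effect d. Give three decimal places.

d ≈ 0.111

Required noncentrality: δ = z_{0.1} + z_{0.20} = 1.282 + 0.842 = 2.123.
δ = d·√n ⇒ d = δ/√n = 2.123/√365 = 0.1111.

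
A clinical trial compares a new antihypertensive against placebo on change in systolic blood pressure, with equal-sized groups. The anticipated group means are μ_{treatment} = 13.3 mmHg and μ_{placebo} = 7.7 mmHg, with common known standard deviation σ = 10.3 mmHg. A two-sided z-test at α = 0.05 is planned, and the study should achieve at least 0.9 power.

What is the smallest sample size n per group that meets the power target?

Standardized effect: d = |μ_{treatment} − μ_{placebo}| / σ = |13.3 − 7.7| / 10.3 = 0.5437
For power 0.9 need Φ(δ − z_{0.025}) = 0.9, so δ = z_{0.025} + z_{0.10} = 1.960 + 1.282 = 3.242.
(For δ > 0 the lower-tail rejection region contributes negligibly to power, so the one-term inversion is standard.)
δ = d·√(n/2) ⇒ n = 2(δ/d)² = 2 × (3.242 / 0.5437)² = 71.09.
Rounding up, n = 72 per group.

n = 72 per group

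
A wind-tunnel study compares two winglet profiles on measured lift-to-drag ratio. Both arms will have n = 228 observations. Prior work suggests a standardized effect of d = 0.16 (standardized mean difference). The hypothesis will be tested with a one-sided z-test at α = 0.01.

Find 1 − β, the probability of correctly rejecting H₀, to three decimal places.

Power ≈ 0.268

Noncentrality parameter: δ = d·√(n/2) = 0.16 × √(228/2) = 1.7083
One-sided α = 0.01 → critical value z_{0.01} = 2.326.
Power = Φ(δ − 2.326) = Φ(-0.618) = 0.2683.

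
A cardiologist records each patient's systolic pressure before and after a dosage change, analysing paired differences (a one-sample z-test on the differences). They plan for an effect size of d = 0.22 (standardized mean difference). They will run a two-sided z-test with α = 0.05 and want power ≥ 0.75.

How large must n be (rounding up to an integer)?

Set Φ(δ − 1.960) = 0.75; then δ − 1.960 = Φ⁻¹(0.75) = 0.674, giving δ = 2.634.
(Ignoring the negligible lower-tail rejection probability gives the usual closed-form inversion.)
δ = d·√n ⇒ n = (δ/d)² = (2.634 / 0.22)² = 143.40.
Round up to the next whole unit.

n = 144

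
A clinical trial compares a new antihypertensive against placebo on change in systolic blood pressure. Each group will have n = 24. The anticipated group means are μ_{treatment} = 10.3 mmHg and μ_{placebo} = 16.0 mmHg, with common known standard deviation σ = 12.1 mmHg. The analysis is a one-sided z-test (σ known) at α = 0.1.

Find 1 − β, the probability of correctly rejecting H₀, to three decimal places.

Power ≈ 0.637

Standardized effect: d = |μ_{treatment} − μ_{placebo}| / σ = |10.3 − 16.0| / 12.1 = 0.4711
Noncentrality parameter: δ = d·√(n/2) = 0.4711 × √(24/2) = 1.6318
Critical value for a one-sided test at α = 0.1: z_α = 1.282.
Power = Φ(δ − 1.282) = Φ(0.350) = 0.6369.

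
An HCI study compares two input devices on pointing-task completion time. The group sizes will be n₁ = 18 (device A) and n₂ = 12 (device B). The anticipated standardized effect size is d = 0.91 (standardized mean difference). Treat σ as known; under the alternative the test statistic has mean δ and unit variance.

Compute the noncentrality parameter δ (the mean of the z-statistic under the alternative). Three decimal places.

δ ≈ 2.442

The noncentrality parameter scales effect size by the design's sample-size factor: δ = d / √(1/n₁ + 1/n₂) = 0.91 / √(1/18 + 1/12) = 2.4418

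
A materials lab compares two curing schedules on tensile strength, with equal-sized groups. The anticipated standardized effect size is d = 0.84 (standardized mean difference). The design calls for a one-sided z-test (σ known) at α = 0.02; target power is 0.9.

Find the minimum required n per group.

n = 32 per group

For power 0.9 need Φ(δ − z_{0.02}) = 0.9, so δ = z_{0.02} + z_{0.10} = 2.054 + 1.282 = 3.335.
δ = d·√(n/2) ⇒ n = 2(δ/d)² = 2 × (3.335 / 0.84)² = 31.53.
Rounding up, n = 32 per group.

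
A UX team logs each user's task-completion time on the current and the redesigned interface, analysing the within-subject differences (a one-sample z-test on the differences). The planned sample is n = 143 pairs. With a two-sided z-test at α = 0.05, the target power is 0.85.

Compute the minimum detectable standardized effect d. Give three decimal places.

d ≈ 0.251

Need Φ(δ − 1.960) = 0.85, so δ = 1.960 + 1.036 = 2.996.
(The second rejection-region term Φ(−δ − z_{α/2}) is negligible and dropped.)
δ = d·√n ⇒ d = δ/√n = 2.996/√143 = 0.2506.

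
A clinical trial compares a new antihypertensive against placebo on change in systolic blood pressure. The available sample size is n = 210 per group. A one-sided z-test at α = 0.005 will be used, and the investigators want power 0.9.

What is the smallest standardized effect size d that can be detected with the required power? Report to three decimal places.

d ≈ 0.376

Required noncentrality: δ = z_{0.005} + z_{0.10} = 2.576 + 1.282 = 3.857.
δ = d·√(n/2) ⇒ d = δ/√(n/2) = 3.857/√(210/2) = 0.3764.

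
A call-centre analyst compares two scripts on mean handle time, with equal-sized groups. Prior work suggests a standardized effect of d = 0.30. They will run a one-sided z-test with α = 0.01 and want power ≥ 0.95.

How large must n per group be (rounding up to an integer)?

n = 351 per group

Set Φ(δ − 2.326) = 0.95; then δ − 2.326 = Φ⁻¹(0.95) = 1.645, giving δ = 3.971.
δ = d·√(n/2) ⇒ n = 2(δ/d)² = 2 × (3.971 / 0.30)² = 350.45.
Rounding up, n = 351 per group.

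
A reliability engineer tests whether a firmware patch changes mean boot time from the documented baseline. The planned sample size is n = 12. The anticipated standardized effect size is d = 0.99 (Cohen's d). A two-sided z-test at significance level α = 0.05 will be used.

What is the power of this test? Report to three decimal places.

Power ≈ 0.929

Noncentrality parameter: δ = d·√n = 0.99 × √12 = 3.4295
Critical value for a two-sided test at α = 0.05: z_{α/2} = 1.960.
Power = Φ(δ − 1.960) + Φ(−δ − 1.960) = Φ(1.469) + Φ(-5.389) = 0.9292 + 0.0000 = 0.9292.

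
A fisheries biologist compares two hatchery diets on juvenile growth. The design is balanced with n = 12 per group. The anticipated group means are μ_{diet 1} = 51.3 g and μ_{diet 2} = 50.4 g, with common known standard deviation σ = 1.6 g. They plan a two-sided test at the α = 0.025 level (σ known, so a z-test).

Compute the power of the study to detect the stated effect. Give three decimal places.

Standardized effect: d = |μ_{diet 1} − μ_{diet 2}| / σ = |51.3 − 50.4| / 1.6 = 0.5625
Noncentrality parameter: δ = d·√(n/2) = 0.5625 × √(12/2) = 1.3778
Critical value for a two-sided test at α = 0.025: z_{α/2} = 2.241.
Power = Φ(δ − 2.241) + Φ(−δ − 2.241) = Φ(-0.864) + Φ(-3.619) = 0.1939 + 0.0001 = 0.1941.

Power ≈ 0.194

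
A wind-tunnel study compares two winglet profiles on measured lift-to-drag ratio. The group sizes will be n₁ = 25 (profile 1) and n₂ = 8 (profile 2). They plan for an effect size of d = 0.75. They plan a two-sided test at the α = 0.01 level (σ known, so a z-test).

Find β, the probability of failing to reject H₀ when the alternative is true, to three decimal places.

Noncentrality parameter: δ = d / √(1/n₁ + 1/n₂) = 0.75 / √(1/25 + 1/8) = 1.8464
Two-sided α = 0.01 → critical value z_{0.005} = 2.576.
Power = Φ(δ − 2.576) + Φ(−δ − 2.576) = Φ(-0.729) + Φ(-4.422) = 0.2329 + 0.0000 = 0.2329.
Type II error: β = 1 − power = 1 − 0.2329 = 0.7671.

β ≈ 0.767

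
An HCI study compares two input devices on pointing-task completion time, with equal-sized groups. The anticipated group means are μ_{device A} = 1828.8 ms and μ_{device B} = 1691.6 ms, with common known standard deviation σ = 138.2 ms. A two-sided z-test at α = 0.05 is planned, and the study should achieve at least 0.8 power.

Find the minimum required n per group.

n = 16 per group

Standardized effect: d = |μ_{device A} − μ_{device B}| / σ = |1828.8 − 1691.6| / 138.2 = 0.9928
Set Φ(δ − 1.960) = 0.8; then δ − 1.960 = Φ⁻¹(0.8) = 0.842, giving δ = 2.802.
(Ignoring the negligible lower-tail rejection probability gives the usual closed-form inversion.)
δ = d·√(n/2) ⇒ n = 2(δ/d)² = 2 × (2.802 / 0.9928)² = 15.93.
Round up to the next whole unit.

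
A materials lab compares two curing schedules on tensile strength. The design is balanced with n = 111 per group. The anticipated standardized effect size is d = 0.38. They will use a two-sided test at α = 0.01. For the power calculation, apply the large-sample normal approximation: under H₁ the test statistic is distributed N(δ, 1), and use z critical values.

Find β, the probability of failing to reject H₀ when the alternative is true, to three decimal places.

Noncentrality parameter: δ = d·√(n/2) = 0.38 × √(111/2) = 2.8309
Critical value for a two-sided test at α = 0.01: z_{α/2} = 2.576.
Power = Φ(δ − 2.576) + Φ(−δ − 2.576) = Φ(0.255) + Φ(-5.407) = 0.6007 + 0.0000 = 0.6007.
Type II error: β = 1 − power = 1 − 0.6007 = 0.3993.

β ≈ 0.399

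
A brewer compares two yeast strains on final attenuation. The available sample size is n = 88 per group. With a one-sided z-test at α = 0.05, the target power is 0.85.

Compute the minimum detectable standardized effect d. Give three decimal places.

d ≈ 0.404

Need Φ(δ − 1.645) = 0.85, so δ = 1.645 + 1.036 = 2.681.
δ = d·√(n/2) ⇒ d = δ/√(n/2) = 2.681/√(88/2) = 0.4042.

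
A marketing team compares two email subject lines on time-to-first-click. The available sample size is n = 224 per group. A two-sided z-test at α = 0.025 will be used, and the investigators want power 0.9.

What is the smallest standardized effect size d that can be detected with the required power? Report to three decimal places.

Need Φ(δ − 2.241) = 0.9, so δ = 2.241 + 1.282 = 3.523.
(Lower-tail contribution to power is negligible for δ > 0.)
δ = d·√(n/2) ⇒ d = δ/√(n/2) = 3.523/√(224/2) = 0.3329.

d ≈ 0.333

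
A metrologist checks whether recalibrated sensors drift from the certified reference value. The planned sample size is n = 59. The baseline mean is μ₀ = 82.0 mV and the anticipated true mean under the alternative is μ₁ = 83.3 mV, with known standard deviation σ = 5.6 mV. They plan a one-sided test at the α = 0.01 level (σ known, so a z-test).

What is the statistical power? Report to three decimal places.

Standardized effect: d = |μ₁ − μ₀| / σ = |83.3 − 82.0| / 5.6 = 0.2321
Noncentrality parameter: δ = d·√n = 0.2321 × √59 = 1.7831
Critical value for a one-sided test at α = 0.01: z_α = 2.326.
Power = P(Z > 2.326 − δ) = Φ(-0.543) = 0.2935.

Power ≈ 0.293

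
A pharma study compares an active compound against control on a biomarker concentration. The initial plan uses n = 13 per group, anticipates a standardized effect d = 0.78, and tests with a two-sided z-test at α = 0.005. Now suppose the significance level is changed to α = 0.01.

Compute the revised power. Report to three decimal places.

δ = d·√(n/2) = 0.78 × √(13/2) = 1.9886 (unchanged). New critical value: z_{0.005} = 2.576.
Revised power = Φ(δ − 2.576) + Φ(−δ − 2.576) = Φ(-0.587) + Φ(-4.564) = 0.2785 + 0.0000 = 0.2785.

Power ≈ 0.279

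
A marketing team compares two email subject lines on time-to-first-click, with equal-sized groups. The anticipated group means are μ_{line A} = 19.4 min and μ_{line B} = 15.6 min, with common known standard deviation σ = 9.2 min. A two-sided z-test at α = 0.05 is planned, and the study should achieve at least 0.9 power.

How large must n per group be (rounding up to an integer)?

Standardized effect: d = |μ_{line A} − μ_{line B}| / σ = |19.4 − 15.6| / 9.2 = 0.4130
Set Φ(δ − 1.960) = 0.9; then δ − 1.960 = Φ⁻¹(0.9) = 1.282, giving δ = 3.242.
(Ignoring the negligible lower-tail rejection probability gives the usual closed-form inversion.)
δ = d·√(n/2) ⇒ n = 2(δ/d)² = 2 × (3.242 / 0.4130)² = 123.18.
Rounding up, n = 124 per group.

n = 124 per group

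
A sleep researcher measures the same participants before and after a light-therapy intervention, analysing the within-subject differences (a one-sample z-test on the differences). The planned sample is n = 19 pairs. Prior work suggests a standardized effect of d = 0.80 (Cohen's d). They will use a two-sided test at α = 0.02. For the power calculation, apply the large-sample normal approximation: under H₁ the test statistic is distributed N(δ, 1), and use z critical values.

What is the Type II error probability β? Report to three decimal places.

Noncentrality parameter: δ = d·√n = 0.80 × √19 = 3.4871
Critical value for a two-sided test at α = 0.02: z_{α/2} = 2.326.
Power = Φ(δ − 2.326) + Φ(−δ − 2.326) = Φ(1.161) + Φ(-5.813) = 0.8771 + 0.0000 = 0.8771.
Type II error: β = 1 − power = 1 − 0.8771 = 0.1229.

β ≈ 0.123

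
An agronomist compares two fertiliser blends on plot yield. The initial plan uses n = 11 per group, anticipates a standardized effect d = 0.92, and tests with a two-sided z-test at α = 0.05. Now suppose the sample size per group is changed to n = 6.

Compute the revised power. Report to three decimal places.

Power ≈ 0.357

With n = 6 per group: δ = d·√(n/2) = 0.92 × √(6/2) = 1.5935. Critical value z_{0.025} = 1.960.
Revised power = Φ(δ − 1.960) + Φ(−δ − 1.960) = Φ(-0.366) + Φ(-3.553) = 0.3570 + 0.0002 = 0.3572.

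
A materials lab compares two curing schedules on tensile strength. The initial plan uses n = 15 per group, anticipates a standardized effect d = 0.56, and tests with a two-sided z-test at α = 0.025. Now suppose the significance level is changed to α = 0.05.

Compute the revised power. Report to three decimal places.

Power ≈ 0.335

δ = d·√(n/2) = 0.56 × √(15/2) = 1.5336 (unchanged). New critical value: z_{0.025} = 1.960.
Revised power = Φ(δ − 1.960) + Φ(−δ − 1.960) = Φ(-0.426) + Φ(-3.494) = 0.3349 + 0.0002 = 0.3352.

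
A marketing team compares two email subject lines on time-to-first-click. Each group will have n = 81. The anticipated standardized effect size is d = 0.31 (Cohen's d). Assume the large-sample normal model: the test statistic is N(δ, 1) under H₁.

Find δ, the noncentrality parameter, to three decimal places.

δ ≈ 1.973

The noncentrality parameter scales effect size by the design's sample-size factor: δ = d·√(n/2) = 0.31 × √(81/2) = 1.9728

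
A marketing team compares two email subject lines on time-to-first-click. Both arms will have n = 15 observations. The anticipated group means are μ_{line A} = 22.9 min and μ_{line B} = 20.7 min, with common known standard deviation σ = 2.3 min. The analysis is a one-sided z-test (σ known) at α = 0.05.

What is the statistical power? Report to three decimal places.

Power ≈ 0.835

Standardized effect: d = |μ_{line A} − μ_{line B}| / σ = |22.9 − 20.7| / 2.3 = 0.9565
Noncentrality parameter: δ = d·√(n/2) = 0.9565 × √(15/2) = 2.6195
Critical value for a one-sided test at α = 0.05: z_α = 1.645.
Power = P(Z > 1.645 − δ) = Φ(0.975) = 0.8351.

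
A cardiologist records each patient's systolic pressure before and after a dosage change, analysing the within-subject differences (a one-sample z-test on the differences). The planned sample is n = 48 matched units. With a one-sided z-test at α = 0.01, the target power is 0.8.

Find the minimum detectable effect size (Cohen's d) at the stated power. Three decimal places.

d ≈ 0.457

Need Φ(δ − 2.326) = 0.8, so δ = 2.326 + 0.842 = 3.168.
δ = d·√n ⇒ d = δ/√n = 3.168/√48 = 0.4573.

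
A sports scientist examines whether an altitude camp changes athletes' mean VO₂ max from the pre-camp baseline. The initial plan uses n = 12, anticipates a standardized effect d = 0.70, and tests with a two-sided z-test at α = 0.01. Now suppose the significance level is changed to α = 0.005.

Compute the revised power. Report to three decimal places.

Power ≈ 0.351

δ = d·√n = 0.70 × √12 = 2.4249 (unchanged). New critical value: z_{0.0025} = 2.807.
Revised power = Φ(δ − 2.807) + Φ(−δ − 2.807) = Φ(-0.382) + Φ(-5.232) = 0.3512 + 0.0000 = 0.3512.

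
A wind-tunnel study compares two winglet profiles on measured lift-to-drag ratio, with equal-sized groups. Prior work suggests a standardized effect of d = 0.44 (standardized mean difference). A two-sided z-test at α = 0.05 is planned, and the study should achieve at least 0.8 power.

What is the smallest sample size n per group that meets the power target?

Set Φ(δ − 1.960) = 0.8; then δ − 1.960 = Φ⁻¹(0.8) = 0.842, giving δ = 2.802.
(Ignoring the negligible lower-tail rejection probability gives the usual closed-form inversion.)
δ = d·√(n/2) ⇒ n = 2(δ/d)² = 2 × (2.802 / 0.44)² = 81.08.
Rounding up, n = 82 per group.

n = 82 per group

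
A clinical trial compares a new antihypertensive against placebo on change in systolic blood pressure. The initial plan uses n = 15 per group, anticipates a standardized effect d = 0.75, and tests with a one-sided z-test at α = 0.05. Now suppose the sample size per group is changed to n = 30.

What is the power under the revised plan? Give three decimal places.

Power ≈ 0.896

With n = 30 per group: δ = d·√(n/2) = 0.75 × √(30/2) = 2.9047. Critical value z_{0.05} = 1.645.
Revised power = Φ(δ − 1.645) = Φ(1.260) = 0.8961.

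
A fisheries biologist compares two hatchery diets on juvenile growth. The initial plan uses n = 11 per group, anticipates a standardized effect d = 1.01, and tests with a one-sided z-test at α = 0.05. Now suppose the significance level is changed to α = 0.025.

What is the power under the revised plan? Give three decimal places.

Power ≈ 0.659

δ = d·√(n/2) = 1.01 × √(11/2) = 2.3687 (unchanged). New critical value: z_{0.025} = 1.960.
Revised power = Φ(δ − 1.960) = Φ(0.409) = 0.6586.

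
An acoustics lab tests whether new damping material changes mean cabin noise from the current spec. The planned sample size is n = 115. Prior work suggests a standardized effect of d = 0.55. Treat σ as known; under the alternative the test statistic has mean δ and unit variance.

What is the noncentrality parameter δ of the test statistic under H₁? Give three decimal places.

δ ≈ 5.898

The noncentrality parameter scales effect size by the design's sample-size factor: δ = d·√n = 0.55 × √115 = 5.8981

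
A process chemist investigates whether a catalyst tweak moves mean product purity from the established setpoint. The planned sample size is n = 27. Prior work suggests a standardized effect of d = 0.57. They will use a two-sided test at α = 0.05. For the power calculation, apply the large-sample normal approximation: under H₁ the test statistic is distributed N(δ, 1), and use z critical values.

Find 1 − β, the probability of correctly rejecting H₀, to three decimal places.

Power ≈ 0.842

Noncentrality parameter: δ = d·√n = 0.57 × √27 = 2.9618
Two-sided α = 0.05 → critical value z_{0.025} = 1.960.
Power = Φ(δ − 1.960) + Φ(−δ − 1.960) = Φ(1.002) + Φ(-4.922) = 0.8418 + 0.0000 = 0.8418.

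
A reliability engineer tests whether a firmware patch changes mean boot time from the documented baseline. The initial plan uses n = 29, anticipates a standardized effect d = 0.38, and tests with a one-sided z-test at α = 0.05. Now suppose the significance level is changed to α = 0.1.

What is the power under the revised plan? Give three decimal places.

δ = d·√n = 0.38 × √29 = 2.0464 (unchanged). New critical value: z_{0.1} = 1.282.
Revised power = Φ(δ − 1.282) = Φ(0.765) = 0.7778.

Power ≈ 0.778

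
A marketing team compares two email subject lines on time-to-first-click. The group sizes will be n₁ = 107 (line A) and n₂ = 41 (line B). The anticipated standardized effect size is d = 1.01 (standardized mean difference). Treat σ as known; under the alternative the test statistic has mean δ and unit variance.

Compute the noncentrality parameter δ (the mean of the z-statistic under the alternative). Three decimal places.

δ ≈ 5.499

The noncentrality parameter scales effect size by the design's sample-size factor: δ = d / √(1/n₁ + 1/n₂) = 1.01 / √(1/107 + 1/41) = 5.4989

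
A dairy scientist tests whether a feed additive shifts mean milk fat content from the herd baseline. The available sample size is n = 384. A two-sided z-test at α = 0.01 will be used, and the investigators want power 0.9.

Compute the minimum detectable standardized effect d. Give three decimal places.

d ≈ 0.197

Required noncentrality: δ = z_{0.005} + z_{0.10} = 2.576 + 1.282 = 3.857.
(The second rejection-region term Φ(−δ − z_{α/2}) is negligible and dropped.)
δ = d·√n ⇒ d = δ/√n = 3.857/√384 = 0.1968.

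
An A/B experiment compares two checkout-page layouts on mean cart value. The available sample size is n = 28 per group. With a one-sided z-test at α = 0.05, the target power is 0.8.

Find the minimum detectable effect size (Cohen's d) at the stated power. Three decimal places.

d ≈ 0.665

Need Φ(δ − 1.645) = 0.8, so δ = 1.645 + 0.842 = 2.486.
δ = d·√(n/2) ⇒ d = δ/√(n/2) = 2.486/√(28/2) = 0.6645.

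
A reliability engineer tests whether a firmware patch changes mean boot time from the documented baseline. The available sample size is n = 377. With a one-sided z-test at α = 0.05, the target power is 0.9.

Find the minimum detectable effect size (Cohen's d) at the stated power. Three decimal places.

Required noncentrality: δ = z_{0.05} + z_{0.10} = 1.645 + 1.282 = 2.926.
δ = d·√n ⇒ d = δ/√n = 2.926/√377 = 0.1507.

d ≈ 0.151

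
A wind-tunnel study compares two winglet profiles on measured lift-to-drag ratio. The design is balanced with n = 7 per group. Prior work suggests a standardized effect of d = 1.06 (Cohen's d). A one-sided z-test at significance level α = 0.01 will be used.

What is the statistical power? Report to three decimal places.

Power ≈ 0.366

Noncentrality parameter: δ = d·√(n/2) = 1.06 × √(7/2) = 1.9831
Critical value for a one-sided test at α = 0.01: z_α = 2.326.
Power = P(Z > 2.326 − δ) = Φ(-0.343) = 0.3657.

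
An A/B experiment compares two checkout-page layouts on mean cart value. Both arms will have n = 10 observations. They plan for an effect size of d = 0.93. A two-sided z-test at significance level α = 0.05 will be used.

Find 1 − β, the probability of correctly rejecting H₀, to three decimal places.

Power ≈ 0.548

Noncentrality parameter: δ = d·√(n/2) = 0.93 × √(10/2) = 2.0795
Critical value for a two-sided test at α = 0.05: z_{α/2} = 1.960.
Power = Φ(δ − 1.960) + Φ(−δ − 1.960) = Φ(0.120) + Φ(-4.040) = 0.5476 + 0.0000 = 0.5476.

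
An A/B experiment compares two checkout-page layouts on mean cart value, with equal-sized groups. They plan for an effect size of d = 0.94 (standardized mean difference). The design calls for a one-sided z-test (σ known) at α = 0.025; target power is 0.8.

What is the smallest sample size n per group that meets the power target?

n = 18 per group

For power 0.8 need Φ(δ − z_{0.025}) = 0.8, so δ = z_{0.025} + z_{0.20} = 1.960 + 0.842 = 2.802.
δ = d·√(n/2) ⇒ n = 2(δ/d)² = 2 × (2.802 / 0.94)² = 17.77.
Rounding up, n = 18 per group.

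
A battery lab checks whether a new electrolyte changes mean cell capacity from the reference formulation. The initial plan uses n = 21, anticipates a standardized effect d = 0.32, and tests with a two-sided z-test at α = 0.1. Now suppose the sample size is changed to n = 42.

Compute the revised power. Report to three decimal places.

Power ≈ 0.666

With n = 42: δ = d·√n = 0.32 × √42 = 2.0738. Critical value z_{0.05} = 1.645.
Revised power = Φ(δ − 1.645) + Φ(−δ − 1.645) = Φ(0.429) + Φ(-3.719) = 0.6660 + 0.0001 = 0.6661.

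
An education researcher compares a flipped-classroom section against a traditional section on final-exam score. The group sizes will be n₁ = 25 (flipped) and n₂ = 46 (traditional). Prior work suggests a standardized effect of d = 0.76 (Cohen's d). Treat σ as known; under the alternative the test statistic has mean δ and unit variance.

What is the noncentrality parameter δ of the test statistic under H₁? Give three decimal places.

δ ≈ 3.059

The noncentrality parameter scales effect size by the design's sample-size factor: δ = d / √(1/n₁ + 1/n₂) = 0.76 / √(1/25 + 1/46) = 3.0587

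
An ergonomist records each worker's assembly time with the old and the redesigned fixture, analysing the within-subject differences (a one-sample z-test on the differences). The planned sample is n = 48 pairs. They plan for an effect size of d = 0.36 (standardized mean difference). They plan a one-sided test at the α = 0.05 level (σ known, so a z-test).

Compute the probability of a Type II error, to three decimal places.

β ≈ 0.198

Noncentrality parameter: δ = d·√n = 0.36 × √48 = 2.4942
One-sided α = 0.05 → critical value z_{0.05} = 1.645.
Power = P(Z > 1.645 − δ) = Φ(0.849) = 0.8021.
Type II error: β = 1 − power = 1 − 0.8021 = 0.1979.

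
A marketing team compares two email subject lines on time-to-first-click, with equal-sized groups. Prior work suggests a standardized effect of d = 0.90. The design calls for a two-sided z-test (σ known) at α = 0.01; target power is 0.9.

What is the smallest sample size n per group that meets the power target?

n = 37 per group

Set Φ(δ − 2.576) = 0.9; then δ − 2.576 = Φ⁻¹(0.9) = 1.282, giving δ = 3.857.
(Ignoring the negligible lower-tail rejection probability gives the usual closed-form inversion.)
δ = d·√(n/2) ⇒ n = 2(δ/d)² = 2 × (3.857 / 0.90)² = 36.74.
Rounding up, n = 37 per group.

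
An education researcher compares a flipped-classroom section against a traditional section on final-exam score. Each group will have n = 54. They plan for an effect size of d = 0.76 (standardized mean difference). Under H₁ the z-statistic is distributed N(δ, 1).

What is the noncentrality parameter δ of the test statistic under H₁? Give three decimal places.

δ = d·√(n/2) = 0.76 × √(54/2) = 3.9491

δ ≈ 3.949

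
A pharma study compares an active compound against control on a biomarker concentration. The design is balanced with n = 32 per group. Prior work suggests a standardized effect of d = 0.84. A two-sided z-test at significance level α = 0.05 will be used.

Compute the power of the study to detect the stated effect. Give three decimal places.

Noncentrality parameter: δ = d·√(n/2) = 0.84 × √(32/2) = 3.3600
Two-sided α = 0.05 → critical value z_{0.025} = 1.960.
Power = Φ(δ − 1.960) + Φ(−δ − 1.960) = Φ(1.400) + Φ(-5.320) = 0.9192 + 0.0000 = 0.9192.

Power ≈ 0.919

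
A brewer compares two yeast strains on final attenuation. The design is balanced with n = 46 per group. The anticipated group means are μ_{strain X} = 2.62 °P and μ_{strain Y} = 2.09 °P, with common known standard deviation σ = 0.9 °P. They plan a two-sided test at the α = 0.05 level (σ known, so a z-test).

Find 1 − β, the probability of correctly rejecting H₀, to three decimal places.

Standardized effect: d = |μ_{strain X} − μ_{strain Y}| / σ = |2.62 − 2.09| / 0.9 = 0.5889
Noncentrality parameter: δ = d·√(n/2) = 0.5889 × √(46/2) = 2.8242
Critical value for a two-sided test at α = 0.05: z_{α/2} = 1.960.
Power = Φ(δ − 1.960) + Φ(−δ − 1.960) = Φ(0.864) + Φ(-4.784) = 0.8063 + 0.0000 = 0.8063.

Power ≈ 0.806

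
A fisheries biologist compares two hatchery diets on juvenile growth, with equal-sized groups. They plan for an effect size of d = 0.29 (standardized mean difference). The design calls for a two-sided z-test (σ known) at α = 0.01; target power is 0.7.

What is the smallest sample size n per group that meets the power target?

n = 229 per group

Set Φ(δ − 2.576) = 0.7; then δ − 2.576 = Φ⁻¹(0.7) = 0.524, giving δ = 3.100.
(Ignoring the negligible lower-tail rejection probability gives the usual closed-form inversion.)
δ = d·√(n/2) ⇒ n = 2(δ/d)² = 2 × (3.100 / 0.29)² = 228.57.
Round up to the next whole unit.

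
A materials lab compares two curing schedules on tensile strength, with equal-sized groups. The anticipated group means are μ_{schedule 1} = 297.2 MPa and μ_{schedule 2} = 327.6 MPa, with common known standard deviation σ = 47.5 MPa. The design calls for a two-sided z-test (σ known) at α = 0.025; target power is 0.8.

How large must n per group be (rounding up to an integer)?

Standardized effect: d = |μ_{schedule 1} − μ_{schedule 2}| / σ = |297.2 − 327.6| / 47.5 = 0.6400
For power 0.8 need Φ(δ − z_{0.0125}) = 0.8, so δ = z_{0.0125} + z_{0.20} = 2.241 + 0.842 = 3.083.
(The Φ(−δ − z_{α/2}) term is vanishingly small for δ > 0 and is dropped in the standard sample-size formula.)
δ = d·√(n/2) ⇒ n = 2(δ/d)² = 2 × (3.083 / 0.6400)² = 46.41.
Round up to the next whole unit.

n = 47 per group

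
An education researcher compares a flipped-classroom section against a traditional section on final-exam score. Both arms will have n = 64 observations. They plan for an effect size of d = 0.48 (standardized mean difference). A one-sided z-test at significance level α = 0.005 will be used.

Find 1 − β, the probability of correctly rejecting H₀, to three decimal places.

Noncentrality parameter: δ = d·√(n/2) = 0.48 × √(64/2) = 2.7153
Critical value for a one-sided test at α = 0.005: z_α = 2.576.
Power = P(Z > 2.576 − δ) = Φ(0.139) = 0.5555.

Power ≈ 0.555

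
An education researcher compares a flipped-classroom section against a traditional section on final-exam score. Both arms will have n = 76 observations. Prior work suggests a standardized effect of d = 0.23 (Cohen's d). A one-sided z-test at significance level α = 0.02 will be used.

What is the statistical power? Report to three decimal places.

Power ≈ 0.262

Noncentrality parameter: δ = d·√(n/2) = 0.23 × √(76/2) = 1.4178
One-sided α = 0.02 → critical value z_{0.02} = 2.054.
Power = Φ(δ − 2.054) = Φ(-0.636) = 0.2624.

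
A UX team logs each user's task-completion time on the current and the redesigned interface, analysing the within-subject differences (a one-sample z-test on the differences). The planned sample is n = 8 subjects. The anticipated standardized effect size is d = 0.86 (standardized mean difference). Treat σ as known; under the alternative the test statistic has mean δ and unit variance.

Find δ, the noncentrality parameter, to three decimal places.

δ ≈ 2.432

The noncentrality parameter scales effect size by the design's sample-size factor: δ = d·√n = 0.86 × √8 = 2.4324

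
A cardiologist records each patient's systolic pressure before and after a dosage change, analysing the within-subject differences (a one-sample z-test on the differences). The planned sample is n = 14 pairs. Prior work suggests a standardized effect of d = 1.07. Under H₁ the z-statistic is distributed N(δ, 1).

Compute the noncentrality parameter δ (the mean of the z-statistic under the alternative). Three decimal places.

The noncentrality parameter scales effect size by the design's sample-size factor: δ = d·√n = 1.07 × √14 = 4.0036

δ ≈ 4.004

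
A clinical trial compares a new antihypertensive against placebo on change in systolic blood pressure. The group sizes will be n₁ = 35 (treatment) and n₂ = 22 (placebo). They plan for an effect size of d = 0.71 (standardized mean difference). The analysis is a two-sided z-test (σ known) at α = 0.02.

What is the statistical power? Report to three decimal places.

Noncentrality parameter: λ = d / √(1/n₁ + 1/n₂) = 0.71 / √(1/35 + 1/22) = 2.6096
Two-sided α = 0.02 → critical value z_{0.01} = 2.326.
Power = Φ(λ − 2.326) + Φ(−λ − 2.326) = Φ(0.283) + Φ(-4.936) = 0.6115 + 0.0000 = 0.6115.

Power ≈ 0.611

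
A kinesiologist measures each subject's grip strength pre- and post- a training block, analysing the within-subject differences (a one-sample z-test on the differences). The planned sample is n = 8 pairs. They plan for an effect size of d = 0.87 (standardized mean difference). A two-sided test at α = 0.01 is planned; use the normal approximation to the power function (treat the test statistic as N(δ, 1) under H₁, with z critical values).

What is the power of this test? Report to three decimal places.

Noncentrality parameter: δ = d·√n = 0.87 × √8 = 2.4607
Two-sided α = 0.01 → critical value z_{0.005} = 2.576.
Power = Φ(δ − 2.576) + Φ(−δ − 2.576) = Φ(-0.115) + Φ(-5.037) = 0.4542 + 0.0000 = 0.4542.

Power ≈ 0.454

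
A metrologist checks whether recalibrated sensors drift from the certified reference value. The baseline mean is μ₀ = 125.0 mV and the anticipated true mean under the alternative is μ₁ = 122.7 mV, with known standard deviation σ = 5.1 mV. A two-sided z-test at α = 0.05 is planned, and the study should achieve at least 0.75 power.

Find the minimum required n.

Standardized effect: d = |μ₁ − μ₀| / σ = |122.7 − 125.0| / 5.1 = 0.4510
For power 0.75 need Φ(δ − z_{0.025}) = 0.75, so δ = z_{0.025} + z_{0.25} = 1.960 + 0.674 = 2.634.
(For δ > 0 the lower-tail rejection region contributes negligibly to power, so the one-term inversion is standard.)
δ = d·√n ⇒ n = (δ/d)² = (2.634 / 0.4510)² = 34.12.
Round up to the next whole unit.

n = 35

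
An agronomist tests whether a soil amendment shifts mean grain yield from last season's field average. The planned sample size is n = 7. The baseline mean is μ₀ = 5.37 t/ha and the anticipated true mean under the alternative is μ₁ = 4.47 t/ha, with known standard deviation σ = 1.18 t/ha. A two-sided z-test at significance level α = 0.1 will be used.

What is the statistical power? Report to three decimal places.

Power ≈ 0.646

Standardized effect: d = |μ₁ − μ₀| / σ = |4.47 − 5.37| / 1.18 = 0.7627
Noncentrality parameter: δ = d·√n = 0.7627 × √7 = 2.0179
Two-sided α = 0.1 → critical value z_{0.05} = 1.645.
Power = Φ(δ − 1.645) + Φ(−δ − 1.645) = Φ(0.373) + Φ(-3.663) = 0.6455 + 0.0001 = 0.6456.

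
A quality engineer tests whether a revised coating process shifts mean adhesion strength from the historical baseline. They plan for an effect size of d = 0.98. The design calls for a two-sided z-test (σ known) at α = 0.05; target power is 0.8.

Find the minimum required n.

For power 0.8 need Φ(δ − z_{0.025}) = 0.8, so δ = z_{0.025} + z_{0.20} = 1.960 + 0.842 = 2.802.
(Ignoring the negligible lower-tail rejection probability gives the usual closed-form inversion.)
δ = d·√n ⇒ n = (δ/d)² = (2.802 / 0.98)² = 8.17.
Round up to the next whole unit.

n = 9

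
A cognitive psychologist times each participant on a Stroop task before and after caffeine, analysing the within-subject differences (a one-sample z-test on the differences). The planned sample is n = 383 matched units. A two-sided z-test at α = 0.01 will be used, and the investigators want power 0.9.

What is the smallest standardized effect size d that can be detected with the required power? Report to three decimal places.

d ≈ 0.197

Need Φ(δ − 2.576) = 0.9, so δ = 2.576 + 1.282 = 3.857.
(Lower-tail contribution to power is negligible for δ > 0.)
δ = d·√n ⇒ d = δ/√n = 3.857/√383 = 0.1971.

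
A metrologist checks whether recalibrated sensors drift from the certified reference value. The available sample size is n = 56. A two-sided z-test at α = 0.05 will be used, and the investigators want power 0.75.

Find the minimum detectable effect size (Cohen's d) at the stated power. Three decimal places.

d ≈ 0.352

Required noncentrality: δ = z_{0.025} + z_{0.25} = 1.960 + 0.674 = 2.634.
(The second rejection-region term Φ(−δ − z_{α/2}) is negligible and dropped.)
δ = d·√n ⇒ d = δ/√n = 2.634/√56 = 0.3520.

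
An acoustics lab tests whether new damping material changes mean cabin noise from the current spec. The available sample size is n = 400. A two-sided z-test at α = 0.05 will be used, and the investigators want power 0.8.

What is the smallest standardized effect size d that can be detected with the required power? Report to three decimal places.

d ≈ 0.140

Need Φ(δ − 1.960) = 0.8, so δ = 1.960 + 0.842 = 2.802.
(The second rejection-region term Φ(−δ − z_{α/2}) is negligible and dropped.)
δ = d·√n ⇒ d = δ/√n = 2.802/√400 = 0.1401.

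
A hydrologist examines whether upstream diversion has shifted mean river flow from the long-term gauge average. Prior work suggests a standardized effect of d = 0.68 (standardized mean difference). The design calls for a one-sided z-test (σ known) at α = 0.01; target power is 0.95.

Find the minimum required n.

Set Φ(δ − 2.326) = 0.95; then δ − 2.326 = Φ⁻¹(0.95) = 1.645, giving δ = 3.971.
δ = d·√n ⇒ n = (δ/d)² = (3.971 / 0.68)² = 34.11.
Rounding up, n = 35.

n = 35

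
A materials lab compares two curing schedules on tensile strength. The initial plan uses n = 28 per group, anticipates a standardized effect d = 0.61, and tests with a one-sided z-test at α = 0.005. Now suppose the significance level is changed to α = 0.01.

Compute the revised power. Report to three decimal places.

Power ≈ 0.482

δ = d·√(n/2) = 0.61 × √(28/2) = 2.2824 (unchanged). New critical value: z_{0.01} = 2.326.
Revised power = P(Z > 2.326 − δ) = Φ(-0.044) = 0.4825.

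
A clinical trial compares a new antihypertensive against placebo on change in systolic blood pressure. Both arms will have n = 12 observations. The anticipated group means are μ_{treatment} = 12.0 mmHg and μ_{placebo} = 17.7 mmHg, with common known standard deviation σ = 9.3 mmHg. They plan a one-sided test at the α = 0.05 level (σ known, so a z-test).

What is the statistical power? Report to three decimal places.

Power ≈ 0.443

Standardized effect: d = |μ_{treatment} − μ_{placebo}| / σ = |12.0 − 17.7| / 9.3 = 0.6129
Noncentrality parameter: δ = d·√(n/2) = 0.6129 × √(12/2) = 1.5013
One-sided α = 0.05 → critical value z_{0.05} = 1.645.
Power = P(Z > 1.645 − δ) = Φ(-0.144) = 0.4429.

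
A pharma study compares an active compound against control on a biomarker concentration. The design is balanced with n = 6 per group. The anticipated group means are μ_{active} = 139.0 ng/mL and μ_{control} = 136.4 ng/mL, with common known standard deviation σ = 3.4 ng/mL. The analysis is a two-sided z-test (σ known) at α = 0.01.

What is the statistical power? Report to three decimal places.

Power ≈ 0.105

Standardized effect: d = |μ_{active} − μ_{control}| / σ = |139.0 − 136.4| / 3.4 = 0.7647
Noncentrality parameter: δ = d·√(n/2) = 0.7647 × √(6/2) = 1.3245
Two-sided α = 0.01 → critical value z_{0.005} = 2.576.
Power = Φ(δ − 2.576) + Φ(−δ − 2.576) = Φ(-1.251) + Φ(-3.900) = 0.1054 + 0.0000 = 0.1055.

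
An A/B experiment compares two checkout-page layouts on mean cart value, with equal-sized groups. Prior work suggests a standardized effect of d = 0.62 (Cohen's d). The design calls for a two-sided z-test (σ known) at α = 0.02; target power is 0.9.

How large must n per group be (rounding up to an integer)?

n = 68 per group

Set Φ(δ − 2.326) = 0.9; then δ − 2.326 = Φ⁻¹(0.9) = 1.282, giving δ = 3.608.
(For δ > 0 the lower-tail rejection region contributes negligibly to power, so the one-term inversion is standard.)
δ = d·√(n/2) ⇒ n = 2(δ/d)² = 2 × (3.608 / 0.62)² = 67.73.
Round up to the next whole unit.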